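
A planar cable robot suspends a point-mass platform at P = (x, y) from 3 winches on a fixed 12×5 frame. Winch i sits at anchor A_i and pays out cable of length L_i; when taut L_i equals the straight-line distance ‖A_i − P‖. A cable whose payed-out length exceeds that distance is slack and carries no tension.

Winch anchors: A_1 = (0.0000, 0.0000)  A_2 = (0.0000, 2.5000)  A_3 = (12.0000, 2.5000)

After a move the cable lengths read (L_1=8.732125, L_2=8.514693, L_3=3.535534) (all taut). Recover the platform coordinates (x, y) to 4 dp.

(8.5000, 2.0000)

circle eqns → linear via eq_j − eq_1; set q_j = A_j·A_j − L_j²
q_1 = 0.0000+0.0000−76.2500 = -76.2500
0.0000·x − 5.0000·y = q_1−q_2 = -10.0000
-24.0000·x − 5.0000·y = q_1−q_3 = -214.0000
solve first two rows → x=8.5000, y=2.0000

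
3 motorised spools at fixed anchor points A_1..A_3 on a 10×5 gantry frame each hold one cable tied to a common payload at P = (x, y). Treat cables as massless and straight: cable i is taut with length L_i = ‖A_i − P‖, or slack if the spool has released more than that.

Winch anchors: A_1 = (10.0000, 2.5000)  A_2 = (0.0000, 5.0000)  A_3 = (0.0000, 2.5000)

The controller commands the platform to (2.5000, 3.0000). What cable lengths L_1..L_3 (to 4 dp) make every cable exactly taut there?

(7.5166, 3.2016, 2.5495)

cable 1: Δx=7.5000, Δy=-0.5000; L_1 = √(Δx²+Δy²) = 7.5166
cable 2: Δx=-2.5000, Δy=2.0000; L_2 = √(Δx²+Δy²) = 3.2016
cable 3: Δx=-2.5000, Δy=-0.5000; L_3 = √(Δx²+Δy²) = 2.5495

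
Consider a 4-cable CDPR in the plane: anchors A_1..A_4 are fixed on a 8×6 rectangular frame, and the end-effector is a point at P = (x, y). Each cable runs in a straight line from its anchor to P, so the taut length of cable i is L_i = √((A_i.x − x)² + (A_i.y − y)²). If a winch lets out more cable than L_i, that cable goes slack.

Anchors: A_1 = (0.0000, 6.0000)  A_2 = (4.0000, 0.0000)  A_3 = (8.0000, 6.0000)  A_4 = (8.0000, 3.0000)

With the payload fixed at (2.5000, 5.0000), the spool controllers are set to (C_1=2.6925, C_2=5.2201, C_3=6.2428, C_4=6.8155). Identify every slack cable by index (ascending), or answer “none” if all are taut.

3, 4

i=1: geometric 2.6926 vs commanded 2.6925 ⇒ taut
i=2: geometric 5.2202 vs commanded 5.2201 ⇒ taut
i=3: geometric 5.5902 vs commanded 6.2428 ⇒ slack
i=4: geometric 5.8523 vs commanded 6.8155 ⇒ slack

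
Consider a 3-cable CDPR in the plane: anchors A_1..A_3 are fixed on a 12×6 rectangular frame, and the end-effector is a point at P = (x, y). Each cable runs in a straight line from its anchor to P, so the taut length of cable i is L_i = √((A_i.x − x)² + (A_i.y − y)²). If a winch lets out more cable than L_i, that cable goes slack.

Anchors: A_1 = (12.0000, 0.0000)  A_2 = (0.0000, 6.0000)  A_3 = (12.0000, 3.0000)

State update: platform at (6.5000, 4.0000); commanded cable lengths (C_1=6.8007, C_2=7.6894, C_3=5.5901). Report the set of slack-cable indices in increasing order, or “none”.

i=1: geometric 6.8007 vs commanded 6.8007 ⇒ taut
i=2: geometric 6.8007 vs commanded 7.6894 ⇒ slack
i=3: geometric 5.5902 vs commanded 5.5901 ⇒ taut

2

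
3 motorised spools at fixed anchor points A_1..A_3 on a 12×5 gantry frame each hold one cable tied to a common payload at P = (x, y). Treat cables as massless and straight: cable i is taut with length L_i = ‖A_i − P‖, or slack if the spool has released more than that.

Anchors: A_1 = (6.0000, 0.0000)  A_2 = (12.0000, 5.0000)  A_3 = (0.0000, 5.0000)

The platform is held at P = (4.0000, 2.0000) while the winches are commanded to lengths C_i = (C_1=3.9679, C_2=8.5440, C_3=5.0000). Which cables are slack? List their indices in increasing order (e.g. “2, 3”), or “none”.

1

i=1: geometric 2.8284 vs commanded 3.9679 ⇒ slack
i=2: geometric 8.5440 vs commanded 8.5440 ⇒ taut
i=3: geometric 5.0000 vs commanded 5.0000 ⇒ taut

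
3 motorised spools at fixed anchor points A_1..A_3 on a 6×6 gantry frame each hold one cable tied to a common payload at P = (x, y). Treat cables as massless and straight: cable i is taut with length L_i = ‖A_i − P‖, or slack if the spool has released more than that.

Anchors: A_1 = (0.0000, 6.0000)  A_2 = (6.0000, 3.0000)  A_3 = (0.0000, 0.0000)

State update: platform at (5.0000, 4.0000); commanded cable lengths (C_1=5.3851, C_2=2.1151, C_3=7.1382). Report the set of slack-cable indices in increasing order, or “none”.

2, 3

cable 1: √((-5.0000)²+(2.0000)²)=5.3852, C_1=5.3851: taut
cable 2: √((1.0000)²+(-1.0000)²)=1.4142, C_2=2.1151: slack
cable 3: √((-5.0000)²+(-4.0000)²)=6.4031, C_3=7.1382: slack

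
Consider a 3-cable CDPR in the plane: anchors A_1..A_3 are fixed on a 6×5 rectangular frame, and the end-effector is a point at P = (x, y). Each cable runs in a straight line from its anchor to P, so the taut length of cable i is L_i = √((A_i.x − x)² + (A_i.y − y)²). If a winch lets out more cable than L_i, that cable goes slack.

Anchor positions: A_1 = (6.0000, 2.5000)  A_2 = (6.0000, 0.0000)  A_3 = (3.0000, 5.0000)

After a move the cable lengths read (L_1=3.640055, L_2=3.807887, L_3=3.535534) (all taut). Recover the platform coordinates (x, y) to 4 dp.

circle eqns → linear via eq_j − eq_1; set k_j = A_j·A_j − L_j²
k_1 = 36.0000+6.2500−13.2500 = 29.0000
0.0000·x + 5.0000·y = k_1−k_2 = 7.5000
6.0000·x − 5.0000·y = k_1−k_3 = 7.5000
solve first two rows → x=2.5000, y=1.5000

(2.5000, 1.5000)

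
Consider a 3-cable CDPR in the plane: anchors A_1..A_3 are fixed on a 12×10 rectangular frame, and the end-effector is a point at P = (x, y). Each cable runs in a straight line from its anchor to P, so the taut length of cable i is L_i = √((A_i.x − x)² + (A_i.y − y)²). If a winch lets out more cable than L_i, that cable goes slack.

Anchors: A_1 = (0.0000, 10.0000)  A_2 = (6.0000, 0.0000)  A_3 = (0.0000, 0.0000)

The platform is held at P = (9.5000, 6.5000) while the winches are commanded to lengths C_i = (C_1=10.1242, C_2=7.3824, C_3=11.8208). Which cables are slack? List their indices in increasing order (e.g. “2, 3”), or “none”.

cable 1: L_1 = ‖A_1−P‖ = 10.1242;  C_1 = 10.1242 → taut
cable 2: L_2 = ‖A_2−P‖ = 7.3824;  C_2 = 7.3824 → taut
cable 3: L_3 = ‖A_3−P‖ = 11.5109;  C_3 = 11.8208 → slack

3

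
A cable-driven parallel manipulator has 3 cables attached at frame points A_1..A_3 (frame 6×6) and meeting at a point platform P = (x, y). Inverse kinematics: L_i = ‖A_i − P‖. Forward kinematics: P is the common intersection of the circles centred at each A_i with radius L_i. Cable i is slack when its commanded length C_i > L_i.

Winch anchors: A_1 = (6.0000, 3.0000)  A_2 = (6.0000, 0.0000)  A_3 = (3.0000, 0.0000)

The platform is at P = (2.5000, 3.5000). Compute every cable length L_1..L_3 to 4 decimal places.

L_1 = √((6.0000−2.5000)² + (3.0000−3.5000)²) = 3.5355
L_2 = √((6.0000−2.5000)² + (0.0000−3.5000)²) = 4.9497
L_3 = √((3.0000−2.5000)² + (0.0000−3.5000)²) = 3.5355

(3.5355, 4.9497, 3.5355)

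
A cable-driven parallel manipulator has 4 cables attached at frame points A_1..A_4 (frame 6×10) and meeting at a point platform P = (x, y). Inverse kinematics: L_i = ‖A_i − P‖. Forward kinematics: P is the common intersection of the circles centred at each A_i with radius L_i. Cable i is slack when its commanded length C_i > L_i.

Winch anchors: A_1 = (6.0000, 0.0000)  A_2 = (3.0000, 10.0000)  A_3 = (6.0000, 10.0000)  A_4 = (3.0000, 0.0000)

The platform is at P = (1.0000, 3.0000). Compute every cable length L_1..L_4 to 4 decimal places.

(5.8310, 7.2801, 8.6023, 3.6056)

cable 1: Δx=5.0000, Δy=-3.0000; L_1 = √(Δx²+Δy²) = 5.8310
cable 2: Δx=2.0000, Δy=7.0000; L_2 = √(Δx²+Δy²) = 7.2801
cable 3: Δx=5.0000, Δy=7.0000; L_3 = √(Δx²+Δy²) = 8.6023
cable 4: Δx=2.0000, Δy=-3.0000; L_4 = √(Δx²+Δy²) = 3.6056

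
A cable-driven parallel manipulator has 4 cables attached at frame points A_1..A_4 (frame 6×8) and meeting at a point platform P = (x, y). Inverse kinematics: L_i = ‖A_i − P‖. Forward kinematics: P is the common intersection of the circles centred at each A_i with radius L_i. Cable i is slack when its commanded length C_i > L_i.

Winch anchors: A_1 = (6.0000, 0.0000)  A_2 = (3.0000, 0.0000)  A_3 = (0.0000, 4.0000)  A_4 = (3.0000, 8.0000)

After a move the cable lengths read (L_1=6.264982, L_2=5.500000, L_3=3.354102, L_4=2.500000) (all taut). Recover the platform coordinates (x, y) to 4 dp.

(3.0000, 5.5000)

expand ‖A_i−P‖²=L_i² and subtract eq 1 (c_i ≔ ‖A_i‖²−L_i²)
c_1 = 36.0000+0.0000−39.2500 = -3.2500
eq1−eq2 → [6.0000  0.0000]·P = 18.0000
eq1−eq3 → [12.0000  -8.0000]·P = -8.0000
eq1−eq4 → [6.0000  -16.0000]·P = -70.0000
2×2 solve → P = (3.0000, 5.5000)
check cable 4: ‖A_4−P‖² = 6.2500 ≈ L_4² = 6.2500 ✓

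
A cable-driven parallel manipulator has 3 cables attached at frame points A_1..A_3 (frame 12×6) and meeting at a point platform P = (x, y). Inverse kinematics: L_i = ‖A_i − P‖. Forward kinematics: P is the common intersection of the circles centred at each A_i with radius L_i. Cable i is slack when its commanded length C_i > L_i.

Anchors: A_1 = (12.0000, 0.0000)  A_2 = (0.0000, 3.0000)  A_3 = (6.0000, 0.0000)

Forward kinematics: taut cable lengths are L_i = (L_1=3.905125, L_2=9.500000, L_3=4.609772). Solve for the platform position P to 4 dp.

circle eqns → linear via eq_j − eq_1; set c_j = A_j·A_j − L_j²
c_1 = 144.0000+0.0000−15.2500 = 128.7500
24.0000·x − 6.0000·y = c_1−c_2 = 210.0000
12.0000·x + 0.0000·y = c_1−c_3 = 114.0000
solve first two rows → x=9.5000, y=3.0000

(9.5000, 3.0000)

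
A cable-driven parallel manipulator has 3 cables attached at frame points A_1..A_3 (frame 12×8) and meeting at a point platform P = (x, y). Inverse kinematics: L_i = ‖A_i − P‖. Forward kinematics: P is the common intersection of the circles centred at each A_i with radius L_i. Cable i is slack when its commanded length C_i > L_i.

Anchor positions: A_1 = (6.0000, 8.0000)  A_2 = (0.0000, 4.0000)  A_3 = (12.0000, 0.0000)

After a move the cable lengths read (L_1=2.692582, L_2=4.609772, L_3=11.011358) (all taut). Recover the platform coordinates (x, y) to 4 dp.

expand ‖A_i−P‖²=L_i² and subtract eq 1 (q_i ≔ ‖A_i‖²−L_i²)
q_1 = 36.0000+64.0000−7.2500 = 92.7500
eq1−eq2 → [12.0000  8.0000]·P = 98.0000
eq1−eq3 → [-12.0000  16.0000]·P = 70.0000
2×2 solve → P = (3.5000, 7.0000)

(3.5000, 7.0000)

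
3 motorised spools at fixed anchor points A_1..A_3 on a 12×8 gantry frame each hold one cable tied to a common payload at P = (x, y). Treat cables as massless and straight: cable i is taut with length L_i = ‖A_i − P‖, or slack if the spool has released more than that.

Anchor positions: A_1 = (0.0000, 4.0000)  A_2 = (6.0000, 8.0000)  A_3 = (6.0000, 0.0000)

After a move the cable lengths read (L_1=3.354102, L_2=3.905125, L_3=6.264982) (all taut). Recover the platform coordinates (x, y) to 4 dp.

each cable: (A_i−P)·(A_i−P) = L_i²; let q_i = ‖A_i‖²−L_i²
q_1 = 0.0000+16.0000−11.2500 = 4.7500
row 1: -12.0000x − 8.0000y = -80.0000  (q_2=84.7500)
row 2: -12.0000x + 8.0000y = 8.0000  (q_3=-3.2500)
Cramer on rows 1–2 → x = 3.0000, y = 5.5000

(3.0000, 5.5000)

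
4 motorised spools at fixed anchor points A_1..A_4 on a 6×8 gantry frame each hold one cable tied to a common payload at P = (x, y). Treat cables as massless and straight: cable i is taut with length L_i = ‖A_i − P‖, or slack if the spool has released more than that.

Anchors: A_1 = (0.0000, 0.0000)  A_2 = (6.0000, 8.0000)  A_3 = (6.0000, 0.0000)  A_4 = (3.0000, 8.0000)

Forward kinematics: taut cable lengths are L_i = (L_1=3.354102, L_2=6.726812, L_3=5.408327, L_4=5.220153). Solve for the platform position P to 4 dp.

circle eqns → linear via eq_j − eq_1; set q_j = A_j·A_j − L_j²
q_1 = 0.0000+0.0000−11.2500 = -11.2500
-12.0000·x − 16.0000·y = q_1−q_2 = -66.0000
-12.0000·x + 0.0000·y = q_1−q_3 = -18.0000
-6.0000·x − 16.0000·y = q_1−q_4 = -57.0000
solve first two rows → x=1.5000, y=3.0000
check cable 4: ‖A_4−P‖² = 27.2500 ≈ L_4² = 27.2500 ✓

(1.5000, 3.0000)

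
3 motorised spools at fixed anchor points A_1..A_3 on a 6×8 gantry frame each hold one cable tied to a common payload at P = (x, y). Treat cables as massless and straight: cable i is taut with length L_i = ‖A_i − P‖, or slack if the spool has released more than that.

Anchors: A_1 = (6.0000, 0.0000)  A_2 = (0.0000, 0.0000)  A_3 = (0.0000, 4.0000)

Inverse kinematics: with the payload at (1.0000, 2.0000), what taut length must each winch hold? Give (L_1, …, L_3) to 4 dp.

L_1 = √((6.0000−1.0000)² + (0.0000−2.0000)²) = 5.3852
L_2 = √((0.0000−1.0000)² + (0.0000−2.0000)²) = 2.2361
L_3 = √((0.0000−1.0000)² + (4.0000−2.0000)²) = 2.2361

(5.3852, 2.2361, 2.2361)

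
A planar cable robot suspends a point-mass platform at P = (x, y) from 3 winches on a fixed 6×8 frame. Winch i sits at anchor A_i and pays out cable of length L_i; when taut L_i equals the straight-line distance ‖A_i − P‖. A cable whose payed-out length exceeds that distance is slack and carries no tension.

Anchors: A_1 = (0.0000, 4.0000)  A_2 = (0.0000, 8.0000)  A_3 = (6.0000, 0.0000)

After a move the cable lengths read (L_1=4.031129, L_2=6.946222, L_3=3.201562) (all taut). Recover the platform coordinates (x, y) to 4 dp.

circle eqns → linear via eq_j − eq_1; set k_j = A_j·A_j − L_j²
k_1 = 0.0000+16.0000−16.2500 = -0.2500
0.0000·x − 8.0000·y = k_1−k_2 = -16.0000
-12.0000·x + 8.0000·y = k_1−k_3 = -26.0000
solve first two rows → x=3.5000, y=2.0000

(3.5000, 2.0000)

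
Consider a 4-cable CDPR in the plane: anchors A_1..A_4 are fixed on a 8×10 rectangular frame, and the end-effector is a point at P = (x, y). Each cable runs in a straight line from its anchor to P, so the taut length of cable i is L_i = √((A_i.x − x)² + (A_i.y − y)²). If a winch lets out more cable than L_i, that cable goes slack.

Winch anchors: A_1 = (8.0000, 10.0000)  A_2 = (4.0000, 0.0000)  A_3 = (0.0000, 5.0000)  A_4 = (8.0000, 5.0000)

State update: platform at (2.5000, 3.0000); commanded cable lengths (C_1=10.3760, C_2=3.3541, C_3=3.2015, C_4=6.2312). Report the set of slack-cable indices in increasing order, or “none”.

i=1: geometric 8.9022 vs commanded 10.3760 ⇒ slack
i=2: geometric 3.3541 vs commanded 3.3541 ⇒ taut
i=3: geometric 3.2016 vs commanded 3.2015 ⇒ taut
i=4: geometric 5.8523 vs commanded 6.2312 ⇒ slack

1, 4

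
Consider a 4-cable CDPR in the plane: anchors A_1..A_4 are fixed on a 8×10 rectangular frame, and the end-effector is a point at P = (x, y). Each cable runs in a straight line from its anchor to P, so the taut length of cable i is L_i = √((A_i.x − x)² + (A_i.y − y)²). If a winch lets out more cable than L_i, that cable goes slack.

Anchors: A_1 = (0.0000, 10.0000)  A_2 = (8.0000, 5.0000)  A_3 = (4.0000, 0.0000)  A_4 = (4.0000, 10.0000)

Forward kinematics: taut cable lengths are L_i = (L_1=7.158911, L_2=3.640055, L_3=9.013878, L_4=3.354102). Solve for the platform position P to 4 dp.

(7.0000, 8.5000)

each cable: (A_i−P)·(A_i−P) = L_i²; let k_i = ‖A_i‖²−L_i²
k_1 = 0.0000+100.0000−51.2500 = 48.7500
row 1: -16.0000x + 10.0000y = -27.0000  (k_2=75.7500)
row 2: -8.0000x + 20.0000y = 114.0000  (k_3=-65.2500)
row 3: -8.0000x + 0.0000y = -56.0000  (k_4=104.7500)
Cramer on rows 1–2 → x = 7.0000, y = 8.5000
check cable 4: ‖A_4−P‖² = 11.2500 ≈ L_4² = 11.2500 ✓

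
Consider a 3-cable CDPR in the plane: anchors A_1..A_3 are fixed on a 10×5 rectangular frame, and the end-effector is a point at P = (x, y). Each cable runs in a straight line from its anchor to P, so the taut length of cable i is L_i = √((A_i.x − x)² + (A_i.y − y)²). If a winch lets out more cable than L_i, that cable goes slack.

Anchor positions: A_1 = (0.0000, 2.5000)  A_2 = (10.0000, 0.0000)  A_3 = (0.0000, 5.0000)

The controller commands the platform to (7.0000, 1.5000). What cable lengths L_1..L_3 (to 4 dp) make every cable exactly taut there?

cable 1: Δx=-7.0000, Δy=1.0000; L_1 = √(Δx²+Δy²) = 7.0711
cable 2: Δx=3.0000, Δy=-1.5000; L_2 = √(Δx²+Δy²) = 3.3541
cable 3: Δx=-7.0000, Δy=3.5000; L_3 = √(Δx²+Δy²) = 7.8262

(7.0711, 3.3541, 7.8262)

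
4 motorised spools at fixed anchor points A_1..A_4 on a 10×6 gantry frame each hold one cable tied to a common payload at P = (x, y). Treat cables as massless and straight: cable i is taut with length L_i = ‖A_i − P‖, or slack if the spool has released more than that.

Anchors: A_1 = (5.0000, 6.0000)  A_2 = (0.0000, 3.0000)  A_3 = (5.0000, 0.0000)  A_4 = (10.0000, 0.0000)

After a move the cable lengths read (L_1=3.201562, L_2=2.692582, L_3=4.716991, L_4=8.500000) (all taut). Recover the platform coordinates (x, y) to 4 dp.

circle eqns → linear via eq_j − eq_1; set q_j = A_j·A_j − L_j²
q_1 = 25.0000+36.0000−10.2500 = 50.7500
10.0000·x + 6.0000·y = q_1−q_2 = 49.0000
0.0000·x + 12.0000·y = q_1−q_3 = 48.0000
-10.0000·x + 12.0000·y = q_1−q_4 = 23.0000
solve first two rows → x=2.5000, y=4.0000
check cable 4: ‖A_4−P‖² = 72.2500 ≈ L_4² = 72.2500 ✓

(2.5000, 4.0000)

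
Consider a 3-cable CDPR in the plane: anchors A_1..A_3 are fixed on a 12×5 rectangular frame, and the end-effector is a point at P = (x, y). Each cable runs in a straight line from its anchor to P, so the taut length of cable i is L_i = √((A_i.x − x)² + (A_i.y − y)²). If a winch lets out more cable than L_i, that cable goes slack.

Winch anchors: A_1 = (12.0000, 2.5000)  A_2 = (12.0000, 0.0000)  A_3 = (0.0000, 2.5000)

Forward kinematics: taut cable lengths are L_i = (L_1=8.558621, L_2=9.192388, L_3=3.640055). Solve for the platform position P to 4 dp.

each cable: (A_i−P)·(A_i−P) = L_i²; let q_i = ‖A_i‖²−L_i²
q_1 = 144.0000+6.2500−73.2500 = 77.0000
row 1: 0.0000x + 5.0000y = 17.5000  (q_2=59.5000)
row 2: 24.0000x + 0.0000y = 84.0000  (q_3=-7.0000)
Cramer on rows 1–2 → x = 3.5000, y = 3.5000

(3.5000, 3.5000)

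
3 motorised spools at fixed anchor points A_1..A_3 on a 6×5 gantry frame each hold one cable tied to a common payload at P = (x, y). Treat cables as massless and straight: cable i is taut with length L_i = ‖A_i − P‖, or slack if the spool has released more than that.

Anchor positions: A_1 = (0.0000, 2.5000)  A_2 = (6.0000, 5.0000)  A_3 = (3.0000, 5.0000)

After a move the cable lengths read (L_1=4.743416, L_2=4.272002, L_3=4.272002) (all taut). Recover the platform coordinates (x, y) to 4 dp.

each cable: (A_i−P)·(A_i−P) = L_i²; let k_i = ‖A_i‖²−L_i²
k_1 = 0.0000+6.2500−22.5000 = -16.2500
row 1: -12.0000x − 5.0000y = -59.0000  (k_2=42.7500)
row 2: -6.0000x − 5.0000y = -32.0000  (k_3=15.7500)
Cramer on rows 1–2 → x = 4.5000, y = 1.0000

(4.5000, 1.0000)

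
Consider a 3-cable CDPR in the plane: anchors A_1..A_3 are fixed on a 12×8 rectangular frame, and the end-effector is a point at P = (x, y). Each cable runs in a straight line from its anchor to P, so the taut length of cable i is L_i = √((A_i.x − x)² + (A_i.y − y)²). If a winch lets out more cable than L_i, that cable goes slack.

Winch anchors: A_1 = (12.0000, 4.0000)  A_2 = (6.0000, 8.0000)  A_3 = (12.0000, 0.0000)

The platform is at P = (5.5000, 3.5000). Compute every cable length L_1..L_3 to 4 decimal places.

L_1: Δ = A_1−P = (6.5000, 0.5000) → ‖Δ‖ = √42.5000 = 6.5192
L_2: Δ = A_2−P = (0.5000, 4.5000) → ‖Δ‖ = √20.5000 = 4.5277
L_3: Δ = A_3−P = (6.5000, -3.5000) → ‖Δ‖ = √54.5000 = 7.3824

(6.5192, 4.5277, 7.3824)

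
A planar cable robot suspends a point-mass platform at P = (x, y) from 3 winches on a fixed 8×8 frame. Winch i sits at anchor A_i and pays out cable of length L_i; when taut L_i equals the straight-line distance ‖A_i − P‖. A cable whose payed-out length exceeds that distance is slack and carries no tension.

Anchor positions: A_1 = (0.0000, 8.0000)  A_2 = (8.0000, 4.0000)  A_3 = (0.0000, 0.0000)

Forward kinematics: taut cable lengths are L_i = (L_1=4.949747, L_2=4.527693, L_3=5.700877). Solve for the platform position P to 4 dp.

(3.5000, 4.5000)

expand ‖A_i−P‖²=L_i² and subtract eq 1 (q_i ≔ ‖A_i‖²−L_i²)
q_1 = 0.0000+64.0000−24.5000 = 39.5000
eq1−eq2 → [-16.0000  8.0000]·P = -20.0000
eq1−eq3 → [0.0000  16.0000]·P = 72.0000
2×2 solve → P = (3.5000, 4.5000)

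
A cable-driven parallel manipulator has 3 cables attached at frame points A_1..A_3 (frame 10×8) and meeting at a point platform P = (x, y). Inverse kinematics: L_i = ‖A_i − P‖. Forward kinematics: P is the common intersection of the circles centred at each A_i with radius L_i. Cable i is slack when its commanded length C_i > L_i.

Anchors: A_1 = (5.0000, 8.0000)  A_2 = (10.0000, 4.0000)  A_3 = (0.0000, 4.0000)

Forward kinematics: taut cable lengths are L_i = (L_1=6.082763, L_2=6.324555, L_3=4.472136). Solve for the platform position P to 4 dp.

(4.0000, 2.0000)

each cable: (A_i−P)·(A_i−P) = L_i²; let k_i = ‖A_i‖²−L_i²
k_1 = 25.0000+64.0000−37.0000 = 52.0000
row 1: -10.0000x + 8.0000y = -24.0000  (k_2=76.0000)
row 2: 10.0000x + 8.0000y = 56.0000  (k_3=-4.0000)
Cramer on rows 1–2 → x = 4.0000, y = 2.0000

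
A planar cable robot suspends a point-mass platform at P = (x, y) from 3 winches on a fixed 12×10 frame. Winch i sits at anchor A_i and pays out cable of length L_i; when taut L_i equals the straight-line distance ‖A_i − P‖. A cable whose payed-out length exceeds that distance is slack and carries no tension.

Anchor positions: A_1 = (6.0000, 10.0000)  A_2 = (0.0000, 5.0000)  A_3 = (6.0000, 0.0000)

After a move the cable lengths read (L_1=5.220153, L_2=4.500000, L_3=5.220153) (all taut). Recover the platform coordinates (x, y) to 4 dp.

each cable: (A_i−P)·(A_i−P) = L_i²; let k_i = ‖A_i‖²−L_i²
k_1 = 36.0000+100.0000−27.2500 = 108.7500
row 1: 12.0000x + 10.0000y = 104.0000  (k_2=4.7500)
row 2: 0.0000x + 20.0000y = 100.0000  (k_3=8.7500)
Cramer on rows 1–2 → x = 4.5000, y = 5.0000

(4.5000, 5.0000)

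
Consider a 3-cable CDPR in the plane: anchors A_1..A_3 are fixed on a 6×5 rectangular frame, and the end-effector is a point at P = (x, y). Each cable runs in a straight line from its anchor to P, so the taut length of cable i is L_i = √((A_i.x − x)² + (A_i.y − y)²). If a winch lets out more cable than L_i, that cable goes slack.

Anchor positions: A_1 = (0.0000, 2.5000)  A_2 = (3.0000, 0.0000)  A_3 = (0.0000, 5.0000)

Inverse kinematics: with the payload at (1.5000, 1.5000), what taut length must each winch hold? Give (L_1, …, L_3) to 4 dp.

cable 1: Δx=-1.5000, Δy=1.0000; L_1 = √(Δx²+Δy²) = 1.8028
cable 2: Δx=1.5000, Δy=-1.5000; L_2 = √(Δx²+Δy²) = 2.1213
cable 3: Δx=-1.5000, Δy=3.5000; L_3 = √(Δx²+Δy²) = 3.8079

(1.8028, 2.1213, 3.8079)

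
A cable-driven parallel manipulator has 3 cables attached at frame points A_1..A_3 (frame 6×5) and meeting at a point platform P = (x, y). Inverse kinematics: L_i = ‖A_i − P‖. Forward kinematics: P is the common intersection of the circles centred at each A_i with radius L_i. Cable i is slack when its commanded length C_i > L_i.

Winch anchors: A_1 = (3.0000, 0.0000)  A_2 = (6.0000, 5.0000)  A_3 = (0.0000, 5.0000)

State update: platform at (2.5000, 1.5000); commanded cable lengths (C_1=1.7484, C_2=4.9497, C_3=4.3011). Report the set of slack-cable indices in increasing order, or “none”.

1

i=1: geometric 1.5811 vs commanded 1.7484 ⇒ slack
i=2: geometric 4.9497 vs commanded 4.9497 ⇒ taut
i=3: geometric 4.3012 vs commanded 4.3011 ⇒ taut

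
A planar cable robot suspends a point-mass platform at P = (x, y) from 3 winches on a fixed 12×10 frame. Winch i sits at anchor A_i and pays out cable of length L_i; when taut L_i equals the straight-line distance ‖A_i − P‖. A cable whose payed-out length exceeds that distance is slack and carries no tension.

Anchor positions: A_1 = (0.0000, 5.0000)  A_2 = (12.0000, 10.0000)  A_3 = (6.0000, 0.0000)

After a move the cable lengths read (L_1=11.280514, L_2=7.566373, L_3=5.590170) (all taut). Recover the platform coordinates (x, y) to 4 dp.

each cable: (A_i−P)·(A_i−P) = L_i²; let c_i = ‖A_i‖²−L_i²
c_1 = 0.0000+25.0000−127.2500 = -102.2500
row 1: -24.0000x − 10.0000y = -289.0000  (c_2=186.7500)
row 2: -12.0000x + 10.0000y = -107.0000  (c_3=4.7500)
Cramer on rows 1–2 → x = 11.0000, y = 2.5000

(11.0000, 2.5000)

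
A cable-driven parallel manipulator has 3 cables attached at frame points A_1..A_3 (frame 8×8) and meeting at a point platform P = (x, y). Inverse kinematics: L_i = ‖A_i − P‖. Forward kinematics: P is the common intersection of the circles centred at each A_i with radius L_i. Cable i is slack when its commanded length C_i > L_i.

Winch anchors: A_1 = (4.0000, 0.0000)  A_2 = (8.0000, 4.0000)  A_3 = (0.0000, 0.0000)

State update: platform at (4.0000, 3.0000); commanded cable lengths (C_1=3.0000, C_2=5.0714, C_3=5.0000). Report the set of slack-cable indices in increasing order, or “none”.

2

cable 1: √((0.0000)²+(-3.0000)²)=3.0000, C_1=3.0000: taut
cable 2: √((4.0000)²+(1.0000)²)=4.1231, C_2=5.0714: slack
cable 3: √((-4.0000)²+(-3.0000)²)=5.0000, C_3=5.0000: taut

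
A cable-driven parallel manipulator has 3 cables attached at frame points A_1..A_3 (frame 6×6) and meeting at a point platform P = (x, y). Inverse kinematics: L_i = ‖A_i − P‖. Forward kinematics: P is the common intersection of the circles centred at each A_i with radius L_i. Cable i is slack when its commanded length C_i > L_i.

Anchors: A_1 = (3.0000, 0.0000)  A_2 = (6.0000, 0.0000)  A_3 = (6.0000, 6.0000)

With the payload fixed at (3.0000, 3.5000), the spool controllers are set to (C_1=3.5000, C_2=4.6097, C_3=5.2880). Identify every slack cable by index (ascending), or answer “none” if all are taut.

cable 1: L_1 = ‖A_1−P‖ = 3.5000;  C_1 = 3.5000 → taut
cable 2: L_2 = ‖A_2−P‖ = 4.6098;  C_2 = 4.6097 → taut
cable 3: L_3 = ‖A_3−P‖ = 3.9051;  C_3 = 5.2880 → slack

3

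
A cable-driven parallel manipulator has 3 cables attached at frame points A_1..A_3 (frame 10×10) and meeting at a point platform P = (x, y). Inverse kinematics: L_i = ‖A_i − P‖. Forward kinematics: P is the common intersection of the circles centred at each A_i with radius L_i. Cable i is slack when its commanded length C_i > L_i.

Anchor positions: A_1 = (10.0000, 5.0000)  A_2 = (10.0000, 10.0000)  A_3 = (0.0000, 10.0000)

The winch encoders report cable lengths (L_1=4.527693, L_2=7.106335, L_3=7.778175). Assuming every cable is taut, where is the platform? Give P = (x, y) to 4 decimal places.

expand ‖A_i−P‖²=L_i² and subtract eq 1 (k_i ≔ ‖A_i‖²−L_i²)
k_1 = 100.0000+25.0000−20.5000 = 104.5000
eq1−eq2 → [0.0000  -10.0000]·P = -45.0000
eq1−eq3 → [20.0000  -10.0000]·P = 65.0000
2×2 solve → P = (5.5000, 4.5000)

(5.5000, 4.5000)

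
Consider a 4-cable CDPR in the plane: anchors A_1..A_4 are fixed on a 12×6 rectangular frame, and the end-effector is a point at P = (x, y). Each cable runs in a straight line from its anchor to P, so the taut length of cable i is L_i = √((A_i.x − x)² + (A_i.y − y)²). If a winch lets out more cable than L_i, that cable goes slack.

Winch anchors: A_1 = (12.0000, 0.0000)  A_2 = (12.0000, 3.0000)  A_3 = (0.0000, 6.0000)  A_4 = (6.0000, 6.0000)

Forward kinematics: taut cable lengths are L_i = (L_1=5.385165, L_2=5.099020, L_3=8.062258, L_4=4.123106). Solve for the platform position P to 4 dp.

(7.0000, 2.0000)

expand ‖A_i−P‖²=L_i² and subtract eq 1 (q_i ≔ ‖A_i‖²−L_i²)
q_1 = 144.0000+0.0000−29.0000 = 115.0000
eq1−eq2 → [0.0000  -6.0000]·P = -12.0000
eq1−eq3 → [24.0000  -12.0000]·P = 144.0000
eq1−eq4 → [12.0000  -12.0000]·P = 60.0000
2×2 solve → P = (7.0000, 2.0000)
check cable 4: ‖A_4−P‖² = 17.0000 ≈ L_4² = 17.0000 ✓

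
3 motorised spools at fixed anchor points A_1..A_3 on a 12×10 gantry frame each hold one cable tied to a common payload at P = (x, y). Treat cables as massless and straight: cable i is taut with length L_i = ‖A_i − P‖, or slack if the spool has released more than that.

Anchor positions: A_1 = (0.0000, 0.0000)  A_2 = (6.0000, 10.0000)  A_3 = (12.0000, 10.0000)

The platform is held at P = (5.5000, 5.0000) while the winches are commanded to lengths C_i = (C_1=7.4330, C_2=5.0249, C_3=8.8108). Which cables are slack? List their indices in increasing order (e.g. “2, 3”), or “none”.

3

cable 1: √((-5.5000)²+(-5.0000)²)=7.4330, C_1=7.4330: taut
cable 2: √((0.5000)²+(5.0000)²)=5.0249, C_2=5.0249: taut
cable 3: √((6.5000)²+(5.0000)²)=8.2006, C_3=8.8108: slack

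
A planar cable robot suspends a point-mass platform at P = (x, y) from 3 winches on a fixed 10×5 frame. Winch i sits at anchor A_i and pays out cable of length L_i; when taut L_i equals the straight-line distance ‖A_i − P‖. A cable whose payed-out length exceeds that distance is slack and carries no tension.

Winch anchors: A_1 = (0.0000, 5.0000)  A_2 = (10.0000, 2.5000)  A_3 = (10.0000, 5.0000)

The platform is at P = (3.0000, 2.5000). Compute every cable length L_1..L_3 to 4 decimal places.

(3.9051, 7.0000, 7.4330)

L_1: Δ = A_1−P = (-3.0000, 2.5000) → ‖Δ‖ = √15.2500 = 3.9051
L_2: Δ = A_2−P = (7.0000, 0.0000) → ‖Δ‖ = √49.0000 = 7.0000
L_3: Δ = A_3−P = (7.0000, 2.5000) → ‖Δ‖ = √55.2500 = 7.4330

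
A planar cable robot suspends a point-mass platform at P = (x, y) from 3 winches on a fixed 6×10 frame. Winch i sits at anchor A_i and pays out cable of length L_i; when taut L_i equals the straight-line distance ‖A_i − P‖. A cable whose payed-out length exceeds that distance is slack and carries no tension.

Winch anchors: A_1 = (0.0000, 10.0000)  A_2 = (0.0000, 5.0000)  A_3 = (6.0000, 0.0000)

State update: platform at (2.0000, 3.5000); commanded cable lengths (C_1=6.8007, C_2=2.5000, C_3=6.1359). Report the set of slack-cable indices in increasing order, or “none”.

cable 1: √((-2.0000)²+(6.5000)²)=6.8007, C_1=6.8007: taut
cable 2: √((-2.0000)²+(1.5000)²)=2.5000, C_2=2.5000: taut
cable 3: √((4.0000)²+(-3.5000)²)=5.3151, C_3=6.1359: slack

3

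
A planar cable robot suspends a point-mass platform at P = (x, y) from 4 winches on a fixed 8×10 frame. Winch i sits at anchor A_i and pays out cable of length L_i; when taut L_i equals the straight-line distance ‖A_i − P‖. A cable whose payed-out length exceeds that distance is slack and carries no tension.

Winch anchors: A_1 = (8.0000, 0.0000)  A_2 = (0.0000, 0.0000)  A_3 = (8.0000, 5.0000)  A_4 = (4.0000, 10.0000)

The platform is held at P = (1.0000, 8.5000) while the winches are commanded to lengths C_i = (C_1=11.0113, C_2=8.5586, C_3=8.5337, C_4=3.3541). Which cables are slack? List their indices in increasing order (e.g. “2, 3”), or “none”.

cable 1: √((7.0000)²+(-8.5000)²)=11.0114, C_1=11.0113: taut
cable 2: √((-1.0000)²+(-8.5000)²)=8.5586, C_2=8.5586: taut
cable 3: √((7.0000)²+(-3.5000)²)=7.8262, C_3=8.5337: slack
cable 4: √((3.0000)²+(1.5000)²)=3.3541, C_4=3.3541: taut

3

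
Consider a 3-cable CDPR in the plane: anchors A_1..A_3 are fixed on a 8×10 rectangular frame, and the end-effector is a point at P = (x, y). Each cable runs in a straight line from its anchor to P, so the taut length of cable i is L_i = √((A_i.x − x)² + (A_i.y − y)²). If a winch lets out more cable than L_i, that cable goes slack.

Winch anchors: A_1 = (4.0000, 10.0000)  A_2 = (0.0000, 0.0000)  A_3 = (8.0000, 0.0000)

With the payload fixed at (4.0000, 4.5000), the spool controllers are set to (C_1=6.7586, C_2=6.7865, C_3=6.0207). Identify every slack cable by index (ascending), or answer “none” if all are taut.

i=1: geometric 5.5000 vs commanded 6.7586 ⇒ slack
i=2: geometric 6.0208 vs commanded 6.7865 ⇒ slack
i=3: geometric 6.0208 vs commanded 6.0207 ⇒ taut

1, 2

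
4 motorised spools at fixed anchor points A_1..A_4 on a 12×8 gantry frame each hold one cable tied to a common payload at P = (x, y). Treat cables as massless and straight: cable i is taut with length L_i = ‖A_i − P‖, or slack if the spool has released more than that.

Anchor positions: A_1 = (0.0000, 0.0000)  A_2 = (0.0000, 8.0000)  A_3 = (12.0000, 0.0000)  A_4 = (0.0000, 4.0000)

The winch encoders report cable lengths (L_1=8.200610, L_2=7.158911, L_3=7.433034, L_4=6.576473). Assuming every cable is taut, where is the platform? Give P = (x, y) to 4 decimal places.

(6.5000, 5.0000)

circle eqns → linear via eq_j − eq_1; set c_j = A_j·A_j − L_j²
c_1 = 0.0000+0.0000−67.2500 = -67.2500
0.0000·x − 16.0000·y = c_1−c_2 = -80.0000
-24.0000·x + 0.0000·y = c_1−c_3 = -156.0000
0.0000·x − 8.0000·y = c_1−c_4 = -40.0000
solve first two rows → x=6.5000, y=5.0000
check cable 4: ‖A_4−P‖² = 43.2500 ≈ L_4² = 43.2500 ✓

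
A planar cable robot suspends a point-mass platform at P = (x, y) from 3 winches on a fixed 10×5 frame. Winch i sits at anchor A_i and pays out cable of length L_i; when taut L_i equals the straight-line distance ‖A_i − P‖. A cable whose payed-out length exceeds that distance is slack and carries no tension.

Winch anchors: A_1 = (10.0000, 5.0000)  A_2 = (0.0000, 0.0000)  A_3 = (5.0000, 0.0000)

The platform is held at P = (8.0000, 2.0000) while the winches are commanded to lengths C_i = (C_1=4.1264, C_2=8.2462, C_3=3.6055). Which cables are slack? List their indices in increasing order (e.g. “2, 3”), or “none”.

i=1: geometric 3.6056 vs commanded 4.1264 ⇒ slack
i=2: geometric 8.2462 vs commanded 8.2462 ⇒ taut
i=3: geometric 3.6056 vs commanded 3.6055 ⇒ taut

1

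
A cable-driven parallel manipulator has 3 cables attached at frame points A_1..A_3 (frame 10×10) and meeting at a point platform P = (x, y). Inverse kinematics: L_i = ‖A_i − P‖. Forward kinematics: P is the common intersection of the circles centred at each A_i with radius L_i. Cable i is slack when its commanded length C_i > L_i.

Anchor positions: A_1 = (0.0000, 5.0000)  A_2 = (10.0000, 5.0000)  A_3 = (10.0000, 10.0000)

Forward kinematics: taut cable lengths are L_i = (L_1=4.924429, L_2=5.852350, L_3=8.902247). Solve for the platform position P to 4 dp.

circle eqns → linear via eq_j − eq_1; set k_j = A_j·A_j − L_j²
k_1 = 0.0000+25.0000−24.2500 = 0.7500
-20.0000·x + 0.0000·y = k_1−k_2 = -90.0000
-20.0000·x − 10.0000·y = k_1−k_3 = -120.0000
solve first two rows → x=4.5000, y=3.0000

(4.5000, 3.0000)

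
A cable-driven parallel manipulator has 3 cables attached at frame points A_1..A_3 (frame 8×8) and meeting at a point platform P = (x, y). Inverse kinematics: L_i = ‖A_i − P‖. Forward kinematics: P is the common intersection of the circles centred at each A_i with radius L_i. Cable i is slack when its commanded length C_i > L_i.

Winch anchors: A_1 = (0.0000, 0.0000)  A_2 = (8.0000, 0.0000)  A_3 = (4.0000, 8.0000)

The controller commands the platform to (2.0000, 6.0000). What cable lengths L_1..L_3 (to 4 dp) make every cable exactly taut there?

(6.3246, 8.4853, 2.8284)

cable 1: Δx=-2.0000, Δy=-6.0000; L_1 = √(Δx²+Δy²) = 6.3246
cable 2: Δx=6.0000, Δy=-6.0000; L_2 = √(Δx²+Δy²) = 8.4853
cable 3: Δx=2.0000, Δy=2.0000; L_3 = √(Δx²+Δy²) = 2.8284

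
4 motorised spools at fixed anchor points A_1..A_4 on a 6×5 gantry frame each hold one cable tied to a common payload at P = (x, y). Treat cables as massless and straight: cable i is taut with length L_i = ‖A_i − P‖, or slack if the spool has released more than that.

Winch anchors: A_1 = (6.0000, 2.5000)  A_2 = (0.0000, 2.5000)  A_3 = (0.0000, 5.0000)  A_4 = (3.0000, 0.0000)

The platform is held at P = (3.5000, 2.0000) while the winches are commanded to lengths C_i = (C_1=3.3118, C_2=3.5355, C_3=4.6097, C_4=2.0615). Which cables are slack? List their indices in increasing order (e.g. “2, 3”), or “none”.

1

i=1: geometric 2.5495 vs commanded 3.3118 ⇒ slack
i=2: geometric 3.5355 vs commanded 3.5355 ⇒ taut
i=3: geometric 4.6098 vs commanded 4.6097 ⇒ taut
i=4: geometric 2.0616 vs commanded 2.0615 ⇒ taut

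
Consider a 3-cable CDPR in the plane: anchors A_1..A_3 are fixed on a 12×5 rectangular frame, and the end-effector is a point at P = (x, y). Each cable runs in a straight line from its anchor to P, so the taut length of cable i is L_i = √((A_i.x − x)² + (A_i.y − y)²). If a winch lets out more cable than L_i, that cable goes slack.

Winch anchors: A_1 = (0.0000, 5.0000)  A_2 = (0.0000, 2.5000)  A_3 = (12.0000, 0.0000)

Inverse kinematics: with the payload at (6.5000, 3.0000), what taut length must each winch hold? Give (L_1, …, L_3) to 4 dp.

L_1: Δ = A_1−P = (-6.5000, 2.0000) → ‖Δ‖ = √46.2500 = 6.8007
L_2: Δ = A_2−P = (-6.5000, -0.5000) → ‖Δ‖ = √42.5000 = 6.5192
L_3: Δ = A_3−P = (5.5000, -3.0000) → ‖Δ‖ = √39.2500 = 6.2650

(6.8007, 6.5192, 6.2650)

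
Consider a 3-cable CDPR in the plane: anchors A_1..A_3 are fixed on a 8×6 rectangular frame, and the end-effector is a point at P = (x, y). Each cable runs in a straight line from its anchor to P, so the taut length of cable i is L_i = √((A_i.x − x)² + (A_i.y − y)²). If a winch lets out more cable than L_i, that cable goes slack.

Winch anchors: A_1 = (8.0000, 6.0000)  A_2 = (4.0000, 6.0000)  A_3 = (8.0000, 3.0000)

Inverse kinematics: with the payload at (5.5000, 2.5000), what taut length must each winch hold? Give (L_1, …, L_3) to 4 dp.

cable 1: Δx=2.5000, Δy=3.5000; L_1 = √(Δx²+Δy²) = 4.3012
cable 2: Δx=-1.5000, Δy=3.5000; L_2 = √(Δx²+Δy²) = 3.8079
cable 3: Δx=2.5000, Δy=0.5000; L_3 = √(Δx²+Δy²) = 2.5495

(4.3012, 3.8079, 2.5495)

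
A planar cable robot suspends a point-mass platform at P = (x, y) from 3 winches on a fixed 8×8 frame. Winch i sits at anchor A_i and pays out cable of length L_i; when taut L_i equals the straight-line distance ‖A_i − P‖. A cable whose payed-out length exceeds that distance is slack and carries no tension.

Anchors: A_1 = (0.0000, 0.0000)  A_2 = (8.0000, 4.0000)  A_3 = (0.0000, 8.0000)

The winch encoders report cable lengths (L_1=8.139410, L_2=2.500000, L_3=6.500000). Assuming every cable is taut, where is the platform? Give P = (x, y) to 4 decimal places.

expand ‖A_i−P‖²=L_i² and subtract eq 1 (k_i ≔ ‖A_i‖²−L_i²)
k_1 = 0.0000+0.0000−66.2500 = -66.2500
eq1−eq2 → [-16.0000  -8.0000]·P = -140.0000
eq1−eq3 → [0.0000  -16.0000]·P = -88.0000
2×2 solve → P = (6.0000, 5.5000)

(6.0000, 5.5000)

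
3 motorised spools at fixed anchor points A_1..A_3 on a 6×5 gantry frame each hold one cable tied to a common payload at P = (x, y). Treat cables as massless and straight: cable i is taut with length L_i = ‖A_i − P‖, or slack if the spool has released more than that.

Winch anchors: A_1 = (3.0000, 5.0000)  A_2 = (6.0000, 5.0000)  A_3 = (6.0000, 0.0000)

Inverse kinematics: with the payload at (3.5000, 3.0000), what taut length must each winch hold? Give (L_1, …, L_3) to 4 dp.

L_1: Δ = A_1−P = (-0.5000, 2.0000) → ‖Δ‖ = √4.2500 = 2.0616
L_2: Δ = A_2−P = (2.5000, 2.0000) → ‖Δ‖ = √10.2500 = 3.2016
L_3: Δ = A_3−P = (2.5000, -3.0000) → ‖Δ‖ = √15.2500 = 3.9051

(2.0616, 3.2016, 3.9051)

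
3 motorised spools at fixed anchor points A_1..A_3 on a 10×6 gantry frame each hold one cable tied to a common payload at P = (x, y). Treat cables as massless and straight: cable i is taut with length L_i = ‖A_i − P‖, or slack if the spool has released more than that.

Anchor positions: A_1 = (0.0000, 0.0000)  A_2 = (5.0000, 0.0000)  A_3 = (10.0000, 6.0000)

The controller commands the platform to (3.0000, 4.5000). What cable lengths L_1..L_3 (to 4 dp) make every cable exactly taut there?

(5.4083, 4.9244, 7.1589)

L_1 = √((0.0000−3.0000)² + (0.0000−4.5000)²) = 5.4083
L_2 = √((5.0000−3.0000)² + (0.0000−4.5000)²) = 4.9244
L_3 = √((10.0000−3.0000)² + (6.0000−4.5000)²) = 7.1589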